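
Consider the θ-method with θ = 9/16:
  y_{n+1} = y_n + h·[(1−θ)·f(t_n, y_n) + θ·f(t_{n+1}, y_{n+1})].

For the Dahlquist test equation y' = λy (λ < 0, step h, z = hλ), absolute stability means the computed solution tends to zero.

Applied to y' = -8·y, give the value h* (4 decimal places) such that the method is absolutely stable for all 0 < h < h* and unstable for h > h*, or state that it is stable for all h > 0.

unbounded; (−∞, 0). Any h>0 works for λ=-8.

Test eqn y'=λy, z=hλ:
  y_{n+1} = y_n + z·[7/16·y_n + 9/16·y_{n+1}] ⇒ (1 − 9/16z)y_{n+1} = (1 + 7/16z)y_n
  R(z) = (1 + 7/16z)/(1 − 9/16z).

Find x<0 with |R(x)|<1.
x=-1.46: |R|=0.1984
x=-2: |R|=0.0588
x=-10: |R|=0.5094
x=-100: |R|=0.7467
θ=9/16≥1/2 ⇒ |1+7/16x|<|1−9/16x| ∀x<0 ⇒ interval (−∞,0).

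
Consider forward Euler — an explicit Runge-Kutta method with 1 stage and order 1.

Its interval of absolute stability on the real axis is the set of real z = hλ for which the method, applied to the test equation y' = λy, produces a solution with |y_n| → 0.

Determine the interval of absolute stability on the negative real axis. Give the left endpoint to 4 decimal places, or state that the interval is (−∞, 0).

With y'=λy (z=hλ):
  order 1, 1-stage ⇒ R(z)=1+z
  (e.g. R(-1.36)=-0.36000, |R|=0.36000)

Boundary: |R(x)|=1, x<0.
x=-1.36: |R|=0.3600
|R(-1.47)|=0.4700 |R(-1.36)|=0.3600 |R(-1.35)|=0.3500
Bisect:
  x_lo=-2.5719 |R|=1.5719  x_hi=-0.2509 |R|=0.7491
  mid=-1.41141 |R|=0.41141 →hi
  mid=-1.99164 |R|=0.99164 →hi
  mid=-2.28176 |R|=1.28176 →lo
  mid=-2.13670 |R|=1.13670 →lo
  mid=-2.06417 |R|=1.06417 →lo
  mid=-2.02791 |R|=1.02791 →lo
  mid=-2.00977 |R|=1.00977 →lo
  ...
  [-2.00014,-2.00000] ⇒ x*=-2.0000
So |R|<1 on (-2.0000, 0).

(-2.0000, 0).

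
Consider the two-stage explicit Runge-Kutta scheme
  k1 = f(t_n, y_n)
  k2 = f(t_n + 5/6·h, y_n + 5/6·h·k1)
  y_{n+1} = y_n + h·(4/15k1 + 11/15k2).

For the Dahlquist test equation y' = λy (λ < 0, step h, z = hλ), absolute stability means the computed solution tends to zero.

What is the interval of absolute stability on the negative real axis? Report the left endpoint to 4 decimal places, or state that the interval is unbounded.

Set f=λy, z=hλ:
  k1=λy_n ⇒ h·k1=z·y_n;  k2=λ(1+5/6z)y_n ⇒ h·k2=z(1+5/6z)y_n
  y_{n+1}/y_n = 1 + 4/15z + 11/15z(1+5/6z) = 1 + z + 11/18z²
  Hence R(z) = 1 + z + 11/18z².

Boundary: |R(x)|=1, x<0.
x=-1: |R|=0.6111
R=1: x+11/18x²=0 ⇒ x=−18/11=-1.6364; min R=1−1/(4·11/18)=0.5909>−1
Confirm numerically:
  x=-1.611: |R|=0.97503 <1
  x=-1.607: |R|=0.97116 <1
  x=-0.924: |R|=0.59775 <1
  x=-0.875: |R|=0.59288 <1
  x=-2.033: |R|=1.49278 >1
  x=-1.837: |R|=1.22524 >1
Stable set (-1.6364, 0).

(-1.6364, 0).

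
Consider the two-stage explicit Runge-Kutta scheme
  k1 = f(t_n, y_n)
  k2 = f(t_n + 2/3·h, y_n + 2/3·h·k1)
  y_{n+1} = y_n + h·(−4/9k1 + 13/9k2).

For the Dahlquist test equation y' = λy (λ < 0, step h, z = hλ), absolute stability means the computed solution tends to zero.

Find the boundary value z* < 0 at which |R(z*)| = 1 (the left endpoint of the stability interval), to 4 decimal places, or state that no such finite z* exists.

With y'=λy (z=hλ):
  k1=λy_n ⇒ h·k1=z·y_n;  k2=λ(1+2/3z)y_n ⇒ h·k2=z(1+2/3z)y_n
  y_{n+1}/y_n = 1 − 4/9z + 13/9z(1+2/3z) = 1 + z + 26/27z²
  R(z) = 1 + z + 26/27z².

Boundary: |R(x)|=1, x<0.
x=-0.59: |R|=0.7452
R=1: x+26/27x²=0 ⇒ x=−27/26=-1.0385; min R=1−1/(4·26/27)=0.7404>−1
Confirm numerically:
  x=-0.965: |R|=0.93174 <1
  x=-0.661: |R|=0.75974 <1
  x=-0.572: |R|=0.74307 <1
  x=-0.560: |R|=0.74199 <1
  x=-1.551: |R|=1.76550 >1
  x=-1.422: |R|=1.52519 >1
  x=-1.181: |R|=1.16210 >1
Stable set (-1.0385, 0).

z* = -1.0385.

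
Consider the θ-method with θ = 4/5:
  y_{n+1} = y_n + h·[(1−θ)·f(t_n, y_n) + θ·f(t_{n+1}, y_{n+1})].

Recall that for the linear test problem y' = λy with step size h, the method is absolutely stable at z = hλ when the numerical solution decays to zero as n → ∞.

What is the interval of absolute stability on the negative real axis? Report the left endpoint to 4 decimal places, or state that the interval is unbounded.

Test eqn y'=λy, z=hλ:
  y_{n+1} = y_n + z·[1/5·y_n + 4/5·y_{n+1}] ⇒ (1 − 4/5z)y_{n+1} = (1 + 1/5z)y_n
  ⇒ R(z) = (1 + 1/5z)/(1 − 4/5z).

Boundary: |R(x)|=1, x<0.
x=-0.52: |R|=0.6328
x=-2: |R|=0.2308
x=-10: |R|=0.1111
x=-100: |R|=0.2346
θ=4/5≥1/2 ⇒ |1+1/5x|<|1−4/5x| ∀x<0 ⇒ stable on all of ℝ⁻.

unbounded; (−∞, 0).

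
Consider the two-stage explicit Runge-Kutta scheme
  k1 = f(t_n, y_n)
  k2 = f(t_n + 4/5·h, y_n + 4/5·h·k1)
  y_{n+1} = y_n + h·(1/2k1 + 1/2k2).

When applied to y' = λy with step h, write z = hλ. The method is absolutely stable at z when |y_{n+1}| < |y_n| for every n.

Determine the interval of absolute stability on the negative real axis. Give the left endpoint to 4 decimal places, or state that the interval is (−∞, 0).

Set f=λy, z=hλ:
  k1=λy_n ⇒ h·k1=z·y_n;  k2=λ(1+4/5z)y_n ⇒ h·k2=z(1+4/5z)y_n
  y_{n+1}/y_n = 1 + 1/2z + 1/2z(1+4/5z) = 1 + z + 2/5z²
  so R(z) = 1 + z + 2/5z².

Need |R(x)|<1, x<0.
x=-0.75: |R|=0.4750
R=1: x+2/5x²=0 ⇒ x=−5/2=-2.5000; min R=1−1/(4·2/5)=0.3750>−1
Confirm numerically:
  x=-1.959: |R|=0.57607 <1
  x=-1.782: |R|=0.48821 <1
  x=-1.691: |R|=0.45279 <1
  x=-1.370: |R|=0.38076 <1
  x=-3.058: |R|=1.68255 >1
  x=-2.582: |R|=1.08469 >1
  x=-2.557: |R|=1.05830 >1
Stable set (-2.5000, 0).

(-2.5000, 0).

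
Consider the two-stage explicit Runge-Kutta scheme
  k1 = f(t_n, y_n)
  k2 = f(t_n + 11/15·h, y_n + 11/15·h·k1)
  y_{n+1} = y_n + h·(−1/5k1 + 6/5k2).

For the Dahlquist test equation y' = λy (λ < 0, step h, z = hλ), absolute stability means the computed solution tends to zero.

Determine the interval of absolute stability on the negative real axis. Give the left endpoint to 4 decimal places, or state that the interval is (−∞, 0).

z∈(-1.1364,0).

On y'=λy, z=hλ:
  k1=λy_n ⇒ h·k1=z·y_n;  k2=λ(1+11/15z)y_n ⇒ h·k2=z(1+11/15z)y_n
  y_{n+1}/y_n = 1 − 1/5z + 6/5z(1+11/15z) = 1 + z + 22/25z²
  R(z) = 1 + z + 22/25z².

Solve |R(x)|<1 on ℝ⁻.
x=-1.25: |R|=1.1250
R=1: x+22/25x²=0 ⇒ x=−25/22=-1.1364; min R=1−1/(4·22/25)=0.7159>−1
Confirm numerically:
  x=-1.057: |R|=0.92618 <1
  x=-0.745: |R|=0.74342 <1
  x=-0.511: |R|=0.71879 <1
  x=-1.554: |R|=1.57113 >1
  x=-1.164: |R|=1.02831 >1
Stable set (-1.1364, 0).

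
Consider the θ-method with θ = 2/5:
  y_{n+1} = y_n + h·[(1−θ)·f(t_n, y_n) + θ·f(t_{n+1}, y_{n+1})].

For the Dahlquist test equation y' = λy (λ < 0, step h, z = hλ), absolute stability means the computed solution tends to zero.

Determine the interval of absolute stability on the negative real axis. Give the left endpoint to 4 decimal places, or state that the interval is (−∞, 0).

(-10.0000, 0).

Test eqn y'=λy, z=hλ:
  y_{n+1} = y_n + z·[3/5·y_n + 2/5·y_{n+1}] ⇒ (1 − 2/5z)y_{n+1} = (1 + 3/5z)y_n
  R(z) = (1 + 3/5z)/(1 − 2/5z).

Find x<0 with |R(x)|<1.
x=-1.03: |R|=0.2705
R=−1: 1+3/5x = −1+2/5x ⇒ -1/5x=2 ⇒ x=2/(-1/5)=-10.0000
Confirm numerically:
  x=-5.966: |R|=0.76175 <1
  x=-4.621: |R|=0.62231 <1
  x=-4.255: |R|=0.57476 <1
  x=-4.128: |R|=0.55703 <1
  x=-10.117: |R|=1.00464 >1
  x=-10.115: |R|=1.00456 >1
Stable set (-10.0000, 0).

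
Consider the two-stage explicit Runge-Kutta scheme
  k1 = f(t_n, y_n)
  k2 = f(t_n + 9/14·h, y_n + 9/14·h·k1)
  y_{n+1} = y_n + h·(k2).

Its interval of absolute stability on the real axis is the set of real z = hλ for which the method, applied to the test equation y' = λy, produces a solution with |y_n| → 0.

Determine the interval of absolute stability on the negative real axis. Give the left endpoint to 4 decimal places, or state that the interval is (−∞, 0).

Test eqn y'=λy, z=hλ:
  k1=λy_n ⇒ h·k1=z·y_n;  k2=λ(1+9/14z)y_n ⇒ h·k2=z(1+9/14z)y_n
  y_{n+1}/y_n = 1 + z(1+9/14z) = 1 + z + 9/14z²
  so R(z) = 1 + z + 9/14z².

Solve |R(x)|<1 on ℝ⁻.
x=-0.89: |R|=0.6192
R=1: x+9/14x²=0 ⇒ x=−14/9=-1.5556; min R=1−1/(4·9/14)=0.6111>−1
Confirm numerically:
  x=-1.240: |R|=0.74846 <1
  x=-1.122: |R|=0.68728 <1
  x=-0.729: |R|=0.61264 <1
  x=-2.078: |R|=1.69791 >1
  x=-1.610: |R|=1.05635 >1
  x=-1.578: |R|=1.02277 >1
So |R|<1 on (-1.5556, 0).

(-1.5556, 0).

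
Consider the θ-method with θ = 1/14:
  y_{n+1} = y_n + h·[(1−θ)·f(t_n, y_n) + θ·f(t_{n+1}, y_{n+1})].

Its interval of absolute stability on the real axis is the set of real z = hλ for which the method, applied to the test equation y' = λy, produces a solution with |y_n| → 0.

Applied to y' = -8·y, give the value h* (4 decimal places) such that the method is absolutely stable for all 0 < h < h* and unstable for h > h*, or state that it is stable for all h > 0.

Test eqn y'=λy, z=hλ:
  y_{n+1} = y_n + z·[13/14·y_n + 1/14·y_{n+1}] ⇒ (1 − 1/14z)y_{n+1} = (1 + 13/14z)y_n
  ⇒ R(z) = (1 + 13/14z)/(1 − 1/14z).

Boundary: |R(x)|=1, x<0.
x=-1.71: |R|=0.5239
R=−1: 1+13/14x = −1+1/14x ⇒ -6/7x=2 ⇒ x=2/(-6/7)=-2.3333
Confirm numerically:
  x=-2.064: |R|=0.79880 <1
  x=-1.164: |R|=0.07465 <1
  x=-1.033: |R|=0.03798 <1
  x=-2.821: |R|=1.34790 >1
  x=-2.723: |R|=1.27961 >1
Stable set (-2.3333, 0).

(-2.3333,0); λ=-8 ⇒ h* = (7/3)/8 = 0.2917.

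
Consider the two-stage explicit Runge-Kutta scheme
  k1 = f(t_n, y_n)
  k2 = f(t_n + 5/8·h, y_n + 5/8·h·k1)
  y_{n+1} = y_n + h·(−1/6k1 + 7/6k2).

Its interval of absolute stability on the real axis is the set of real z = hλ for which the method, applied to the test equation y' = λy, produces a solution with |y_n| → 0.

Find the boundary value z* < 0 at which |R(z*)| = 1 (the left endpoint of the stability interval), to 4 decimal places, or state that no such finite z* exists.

Set f=λy, z=hλ:
  k1=λy_n ⇒ h·k1=z·y_n;  k2=λ(1+5/8z)y_n ⇒ h·k2=z(1+5/8z)y_n
  y_{n+1}/y_n = 1 − 1/6z + 7/6z(1+5/8z) = 1 + z + 35/48z²
  R(z) = 1 + z + 35/48z².

Solve |R(x)|<1 on ℝ⁻.
x=-0.41: |R|=0.7126
R=1: x+35/48x²=0 ⇒ x=−48/35=-1.3714; min R=1−1/(4·35/48)=0.6571>−1
Confirm numerically:
  x=-1.303: |R|=0.93499 <1
  x=-1.255: |R|=0.89346 <1
  x=-0.765: |R|=0.66173 <1
  x=-1.811: |R|=1.58046 >1
  x=-1.587: |R|=1.24946 >1
Interval (-1.3714, 0).

left endpoint -1.3714.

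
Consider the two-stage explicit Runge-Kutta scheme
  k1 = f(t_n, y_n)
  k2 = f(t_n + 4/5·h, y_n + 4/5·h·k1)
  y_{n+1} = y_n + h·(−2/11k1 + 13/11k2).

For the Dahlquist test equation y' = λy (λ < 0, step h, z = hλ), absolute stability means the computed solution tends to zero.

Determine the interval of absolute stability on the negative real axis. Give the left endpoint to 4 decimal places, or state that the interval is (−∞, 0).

On y'=λy, z=hλ:
  k1=λy_n ⇒ h·k1=z·y_n;  k2=λ(1+4/5z)y_n ⇒ h·k2=z(1+4/5z)y_n
  y_{n+1}/y_n = 1 − 2/11z + 13/11z(1+4/5z) = 1 + z + 52/55z²
  R(z) = 1 + z + 52/55z².

Find x<0 with |R(x)|<1.
x=-1.38: |R|=1.4205
R=1: x+52/55x²=0 ⇒ x=−55/52=-1.0577; min R=1−1/(4·52/55)=0.7356>−1
Confirm numerically:
  x=-0.858: |R|=0.83801 <1
  x=-0.784: |R|=0.79713 <1
  x=-0.517: |R|=0.73571 <1
  x=-1.423: |R|=1.49148 >1
  x=-1.332: |R|=1.34545 >1
Interval (-1.0577, 0).

(-1.0577, 0).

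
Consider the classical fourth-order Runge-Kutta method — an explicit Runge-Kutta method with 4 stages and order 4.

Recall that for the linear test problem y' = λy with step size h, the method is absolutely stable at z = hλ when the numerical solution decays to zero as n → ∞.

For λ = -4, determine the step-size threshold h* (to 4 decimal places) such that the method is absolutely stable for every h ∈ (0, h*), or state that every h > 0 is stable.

(-2.7853,0); λ=-4 ⇒ h* = 0.6963.

With y'=λy (z=hλ):
  order 4, 4-stage ⇒ R(z)=1+z+z^2/2+z^3/6+z^4/24
  (e.g. R(-1.13)=0.33590, |R|=0.33590)

Find x<0 with |R(x)|<1.
x=-1.13: |R|=0.3359
|R(-3.17)|=1.7528 |R(-1.98)|=0.3269 |R(-0.69)|=0.5027
Bisect:
  x_lo=-3.1631 |R|=1.7359  x_hi=-0.2452 |R|=0.7826
  mid=-1.70412 |R|=0.27448 →hi
  mid=-2.43360 |R|=0.58693 →hi
  mid=-2.79834 |R|=1.01985 →lo
  mid=-2.61597 |R|=0.77332 →hi
  mid=-2.70716 |R|=0.88845 →hi
  mid=-2.75275 |R|=0.95203 →hi
  mid=-2.77555 |R|=0.98540 →hi
  mid=-2.78695 |R|=1.00249 →lo
  mid=-2.78125 |R|=0.99392 →hi
  mid=-2.78410 |R|=0.99820 →hi
  ...
  [-2.78534,-2.78516] ⇒ x*=-2.7853
Interval (-2.7853, 0).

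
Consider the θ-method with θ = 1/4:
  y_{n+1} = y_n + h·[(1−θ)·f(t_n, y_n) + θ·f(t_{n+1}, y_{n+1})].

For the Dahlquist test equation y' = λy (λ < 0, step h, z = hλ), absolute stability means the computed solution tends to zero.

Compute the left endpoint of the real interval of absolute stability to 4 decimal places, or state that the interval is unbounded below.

On y'=λy, z=hλ:
  y_{n+1} = y_n + z·[3/4·y_n + 1/4·y_{n+1}] ⇒ (1 − 1/4z)y_{n+1} = (1 + 3/4z)y_n
  so R(z) = (1 + 3/4z)/(1 − 1/4z).

Need |R(x)|<1, x<0.
x=-0.53: |R|=0.5320
R=−1: 1+3/4x = −1+1/4x ⇒ -1/2x=2 ⇒ x=2/(-1/2)=-4.0000
Confirm numerically:
  x=-3.860: |R|=0.96438 <1
  x=-3.344: |R|=0.82135 <1
  x=-1.998: |R|=0.33244 <1
  x=-4.395: |R|=1.09410 >1
  x=-4.239: |R|=1.05802 >1
Interval (-4.0000, 0).

z* = -4.0000.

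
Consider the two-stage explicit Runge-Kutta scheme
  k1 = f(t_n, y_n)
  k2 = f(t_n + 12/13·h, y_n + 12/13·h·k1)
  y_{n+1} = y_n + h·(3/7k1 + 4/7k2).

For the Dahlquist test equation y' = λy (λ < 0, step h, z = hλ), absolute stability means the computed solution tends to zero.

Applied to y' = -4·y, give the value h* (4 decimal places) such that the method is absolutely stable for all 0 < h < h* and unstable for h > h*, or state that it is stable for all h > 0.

Test eqn y'=λy, z=hλ:
  k1=λy_n ⇒ h·k1=z·y_n;  k2=λ(1+12/13z)y_n ⇒ h·k2=z(1+12/13z)y_n
  y_{n+1}/y_n = 1 + 3/7z + 4/7z(1+12/13z) = 1 + z + 48/91z²
  R(z) = 1 + z + 48/91z².

Solve |R(x)|<1 on ℝ⁻.
x=-1.14: |R|=0.5455
R=1: x+48/91x²=0 ⇒ x=−91/48=-1.8958; min R=1−1/(4·48/91)=0.5260>−1
Confirm numerically:
  x=-1.651: |R|=0.78679 <1
  x=-1.156: |R|=0.54888 <1
  x=-1.061: |R|=0.53279 <1
  x=-0.970: |R|=0.52630 <1
  x=-2.489: |R|=1.77876 >1
  x=-2.442: |R|=1.70351 >1
  x=-2.251: |R|=1.42170 >1
So |R|<1 on (-1.8958, 0).

(-1.8958,0); λ=-4 ⇒ h* = (91/48)/4 = 0.4740.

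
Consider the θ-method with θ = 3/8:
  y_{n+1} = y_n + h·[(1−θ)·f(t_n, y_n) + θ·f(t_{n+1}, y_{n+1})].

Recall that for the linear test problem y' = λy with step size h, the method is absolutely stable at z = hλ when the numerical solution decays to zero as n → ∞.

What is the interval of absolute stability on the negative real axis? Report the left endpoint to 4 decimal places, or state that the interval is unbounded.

(-8.0000, 0).

Test eqn y'=λy, z=hλ:
  y_{n+1} = y_n + z·[5/8·y_n + 3/8·y_{n+1}] ⇒ (1 − 3/8z)y_{n+1} = (1 + 5/8z)y_n
  Hence R(z) = (1 + 5/8z)/(1 − 3/8z).

Find x<0 with |R(x)|<1.
x=-1.63: |R|=0.0116
R=−1: 1+5/8x = −1+3/8x ⇒ -1/4x=2 ⇒ x=2/(-1/4)=-8.0000
Confirm numerically:
  x=-7.633: |R|=0.97625 <1
  x=-3.898: |R|=0.58343 <1
  x=-3.743: |R|=0.55723 <1
  x=-8.454: |R|=1.02722 >1
  x=-8.136: |R|=1.00839 >1
Stable set (-8.0000, 0).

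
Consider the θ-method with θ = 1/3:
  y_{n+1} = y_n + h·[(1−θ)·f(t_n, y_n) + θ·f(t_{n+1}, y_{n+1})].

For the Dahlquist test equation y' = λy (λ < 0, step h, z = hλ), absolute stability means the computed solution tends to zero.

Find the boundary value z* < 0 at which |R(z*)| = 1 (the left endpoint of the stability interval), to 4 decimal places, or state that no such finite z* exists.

z* = -6.0000.

On y'=λy, z=hλ:
  y_{n+1} = y_n + z·[2/3·y_n + 1/3·y_{n+1}] ⇒ (1 − 1/3z)y_{n+1} = (1 + 2/3z)y_n
  Hence R(z) = (1 + 2/3z)/(1 − 1/3z).

Need |R(x)|<1, x<0.
x=-0.73: |R|=0.4129
R=−1: 1+2/3x = −1+1/3x ⇒ -1/3x=2 ⇒ x=2/(-1/3)=-6.0000
Confirm numerically:
  x=-5.662: |R|=0.96098 <1
  x=-3.386: |R|=0.59067 <1
  x=-3.065: |R|=0.51608 <1
  x=-6.544: |R|=1.05700 >1
  x=-6.096: |R|=1.01055 >1
So |R|<1 on (-6.0000, 0).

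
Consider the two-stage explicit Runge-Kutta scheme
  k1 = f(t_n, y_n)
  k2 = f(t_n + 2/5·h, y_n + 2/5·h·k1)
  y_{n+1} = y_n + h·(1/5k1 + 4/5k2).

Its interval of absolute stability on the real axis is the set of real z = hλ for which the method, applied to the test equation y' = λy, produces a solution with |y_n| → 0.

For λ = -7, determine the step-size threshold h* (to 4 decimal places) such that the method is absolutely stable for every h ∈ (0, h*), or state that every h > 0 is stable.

(-3.1250,0); λ=-7 ⇒ h* = (25/8)/7 = 0.4464.

Set f=λy, z=hλ:
  k1=λy_n ⇒ h·k1=z·y_n;  k2=λ(1+2/5z)y_n ⇒ h·k2=z(1+2/5z)y_n
  y_{n+1}/y_n = 1 + 1/5z + 4/5z(1+2/5z) = 1 + z + 8/25z²
  so R(z) = 1 + z + 8/25z².

Solve |R(x)|<1 on ℝ⁻.
x=-1.08: |R|=0.2932
R=1: x+8/25x²=0 ⇒ x=−25/8=-3.1250; min R=1−1/(4·8/25)=0.2188>−1
Confirm numerically:
  x=-2.675: |R|=0.61480 <1
  x=-2.394: |R|=0.44000 <1
  x=-2.136: |R|=0.32400 <1
  x=-3.432: |R|=1.33716 >1
  x=-3.266: |R|=1.14736 >1
So |R|<1 on (-3.1250, 0).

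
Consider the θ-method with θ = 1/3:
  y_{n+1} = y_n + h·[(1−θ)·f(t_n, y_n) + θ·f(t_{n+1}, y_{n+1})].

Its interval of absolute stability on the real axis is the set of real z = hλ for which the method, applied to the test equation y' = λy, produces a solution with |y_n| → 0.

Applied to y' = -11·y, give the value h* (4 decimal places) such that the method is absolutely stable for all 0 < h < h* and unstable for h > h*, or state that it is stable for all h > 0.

Test eqn y'=λy, z=hλ:
  y_{n+1} = y_n + z·[2/3·y_n + 1/3·y_{n+1}] ⇒ (1 − 1/3z)y_{n+1} = (1 + 2/3z)y_n
  Hence R(z) = (1 + 2/3z)/(1 − 1/3z).

Solve |R(x)|<1 on ℝ⁻.
x=-1.04: |R|=0.2277
R=−1: 1+2/3x = −1+1/3x ⇒ -1/3x=2 ⇒ x=2/(-1/3)=-6.0000
Confirm numerically:
  x=-5.766: |R|=0.97331 <1
  x=-4.984: |R|=0.87275 <1
  x=-3.377: |R|=0.58868 <1
  x=-6.494: |R|=1.05203 >1
  x=-6.377: |R|=1.04020 >1
  x=-6.374: |R|=1.03990 >1
Stable set (-6.0000, 0).

(-6.0000,0); λ=-11 ⇒ h* = (6)/11 = 0.5455.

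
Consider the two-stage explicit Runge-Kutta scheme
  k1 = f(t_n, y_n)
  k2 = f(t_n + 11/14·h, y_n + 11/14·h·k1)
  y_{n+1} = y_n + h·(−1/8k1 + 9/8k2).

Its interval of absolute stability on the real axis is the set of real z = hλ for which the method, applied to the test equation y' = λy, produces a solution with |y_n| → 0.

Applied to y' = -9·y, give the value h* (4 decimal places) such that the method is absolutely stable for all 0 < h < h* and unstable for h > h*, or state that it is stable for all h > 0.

With y'=λy (z=hλ):
  k1=λy_n ⇒ h·k1=z·y_n;  k2=λ(1+11/14z)y_n ⇒ h·k2=z(1+11/14z)y_n
  y_{n+1}/y_n = 1 − 1/8z + 9/8z(1+11/14z) = 1 + z + 99/112z²
  R(z) = 1 + z + 99/112z².

Find x<0 with |R(x)|<1.
x=-1.24: |R|=1.1191
R=1: x+99/112x²=0 ⇒ x=−112/99=-1.1313; min R=1−1/(4·99/112)=0.7172>−1
Confirm numerically:
  x=-0.994: |R|=0.87935 <1
  x=-0.873: |R|=0.80067 <1
  x=-0.593: |R|=0.71783 <1
  x=-1.730: |R|=1.91551 >1
  x=-1.630: |R|=1.71851 >1
  x=-1.505: |R|=1.49712 >1
Interval (-1.1313, 0).

(-1.1313,0); λ=-9 ⇒ h* = (112/99)/9 = 0.1257.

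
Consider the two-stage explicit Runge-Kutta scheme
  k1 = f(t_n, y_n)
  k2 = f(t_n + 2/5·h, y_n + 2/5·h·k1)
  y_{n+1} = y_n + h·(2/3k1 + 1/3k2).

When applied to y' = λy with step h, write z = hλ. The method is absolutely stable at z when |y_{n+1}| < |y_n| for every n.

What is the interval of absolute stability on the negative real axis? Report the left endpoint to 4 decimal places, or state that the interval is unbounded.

Set f=λy, z=hλ:
  k1=λy_n ⇒ h·k1=z·y_n;  k2=λ(1+2/5z)y_n ⇒ h·k2=z(1+2/5z)y_n
  y_{n+1}/y_n = 1 + 2/3z + 1/3z(1+2/5z) = 1 + z + 2/15z²
  ⇒ R(z) = 1 + z + 2/15z².

Boundary: |R(x)|=1, x<0.
x=-0.61: |R|=0.4396
R=1: x+2/15x²=0 ⇒ x=−15/2=-7.5000; min R=1−1/(4·2/15)=-0.8750>−1
Confirm numerically:
  x=-7.064: |R|=0.58935 <1
  x=-5.580: |R|=0.42848 <1
  x=-4.447: |R|=0.81023 <1
  x=-3.743: |R|=0.87499 <1
  x=-7.682: |R|=1.18642 >1
  x=-7.642: |R|=1.14469 >1
  x=-7.543: |R|=1.04325 >1
So |R|<1 on (-7.5000, 0).

(-7.5000, 0).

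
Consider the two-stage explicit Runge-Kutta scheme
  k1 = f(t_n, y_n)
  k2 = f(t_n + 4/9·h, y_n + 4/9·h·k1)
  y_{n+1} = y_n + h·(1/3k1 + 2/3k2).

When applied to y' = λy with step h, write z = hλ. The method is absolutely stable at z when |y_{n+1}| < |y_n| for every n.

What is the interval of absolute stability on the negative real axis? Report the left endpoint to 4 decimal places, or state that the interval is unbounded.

Test eqn y'=λy, z=hλ:
  k1=λy_n ⇒ h·k1=z·y_n;  k2=λ(1+4/9z)y_n ⇒ h·k2=z(1+4/9z)y_n
  y_{n+1}/y_n = 1 + 1/3z + 2/3z(1+4/9z) = 1 + z + 8/27z²
  ⇒ R(z) = 1 + z + 8/27z².

Solve |R(x)|<1 on ℝ⁻.
x=-0.88: |R|=0.3495
R=1: x+8/27x²=0 ⇒ x=−27/8=-3.3750; min R=1−1/(4·8/27)=0.1562>−1
Confirm numerically:
  x=-2.746: |R|=0.48823 <1
  x=-2.355: |R|=0.28827 <1
  x=-2.142: |R|=0.21746 <1
  x=-1.932: |R|=0.17396 <1
  x=-3.720: |R|=1.38027 >1
  x=-3.525: |R|=1.15667 >1
Stable set (-3.3750, 0).

(-3.3750, 0).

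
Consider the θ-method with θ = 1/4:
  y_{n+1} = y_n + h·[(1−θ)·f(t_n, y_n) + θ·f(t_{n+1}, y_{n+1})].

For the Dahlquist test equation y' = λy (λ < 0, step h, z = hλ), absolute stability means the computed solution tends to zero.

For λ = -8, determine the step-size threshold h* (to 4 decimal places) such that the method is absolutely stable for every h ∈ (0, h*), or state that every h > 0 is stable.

(-4.0000,0); λ=-8 ⇒ h* = (4)/8 = 0.5000.

Test eqn y'=λy, z=hλ:
  y_{n+1} = y_n + z·[3/4·y_n + 1/4·y_{n+1}] ⇒ (1 − 1/4z)y_{n+1} = (1 + 3/4z)y_n
  Hence R(z) = (1 + 3/4z)/(1 − 1/4z).

Boundary: |R(x)|=1, x<0.
x=-0.82: |R|=0.3195
R=−1: 1+3/4x = −1+1/4x ⇒ -1/2x=2 ⇒ x=2/(-1/2)=-4.0000
Confirm numerically:
  x=-3.828: |R|=0.95606 <1
  x=-2.999: |R|=0.71396 <1
  x=-1.788: |R|=0.23566 <1
  x=-4.537: |R|=1.12581 >1
  x=-4.142: |R|=1.03488 >1
Stable set (-4.0000, 0).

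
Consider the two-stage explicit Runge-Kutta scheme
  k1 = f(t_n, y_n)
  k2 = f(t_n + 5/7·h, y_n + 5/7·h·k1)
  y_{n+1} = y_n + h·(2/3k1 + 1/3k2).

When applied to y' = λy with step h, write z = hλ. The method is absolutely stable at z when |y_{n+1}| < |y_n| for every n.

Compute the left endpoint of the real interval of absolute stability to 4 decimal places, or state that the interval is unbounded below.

z* = -4.2000.

Test eqn y'=λy, z=hλ:
  k1=λy_n ⇒ h·k1=z·y_n;  k2=λ(1+5/7z)y_n ⇒ h·k2=z(1+5/7z)y_n
  y_{n+1}/y_n = 1 + 2/3z + 1/3z(1+5/7z) = 1 + z + 5/21z²
  ⇒ R(z) = 1 + z + 5/21z².

Need |R(x)|<1, x<0.
x=-1.18: |R|=0.1515
R=1: x+5/21x²=0 ⇒ x=−21/5=-4.2000; min R=1−1/(4·5/21)=-0.0500>−1
Confirm numerically:
  x=-3.447: |R|=0.38200 <1
  x=-2.811: |R|=0.07036 <1
  x=-2.095: |R|=0.04999 <1
  x=-4.590: |R|=1.42621 >1
  x=-4.584: |R|=1.41911 >1
Interval (-4.2000, 0).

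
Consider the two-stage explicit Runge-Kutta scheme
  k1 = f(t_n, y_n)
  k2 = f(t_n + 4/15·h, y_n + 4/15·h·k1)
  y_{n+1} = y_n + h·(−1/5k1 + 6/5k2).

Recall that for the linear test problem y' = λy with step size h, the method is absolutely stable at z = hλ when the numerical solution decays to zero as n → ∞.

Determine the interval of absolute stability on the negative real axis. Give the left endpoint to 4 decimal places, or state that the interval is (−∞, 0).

(-3.1250, 0).

Test eqn y'=λy, z=hλ:
  k1=λy_n ⇒ h·k1=z·y_n;  k2=λ(1+4/15z)y_n ⇒ h·k2=z(1+4/15z)y_n
  y_{n+1}/y_n = 1 − 1/5z + 6/5z(1+4/15z) = 1 + z + 8/25z²
  ⇒ R(z) = 1 + z + 8/25z².

Boundary: |R(x)|=1, x<0.
x=-0.9: |R|=0.3592
R=1: x+8/25x²=0 ⇒ x=−25/8=-3.1250; min R=1−1/(4·8/25)=0.2188>−1
Confirm numerically:
  x=-2.765: |R|=0.68147 <1
  x=-1.964: |R|=0.27033 <1
  x=-1.796: |R|=0.23620 <1
  x=-1.400: |R|=0.22720 <1
  x=-3.264: |R|=1.14518 >1
  x=-3.174: |R|=1.04977 >1
Interval (-3.1250, 0).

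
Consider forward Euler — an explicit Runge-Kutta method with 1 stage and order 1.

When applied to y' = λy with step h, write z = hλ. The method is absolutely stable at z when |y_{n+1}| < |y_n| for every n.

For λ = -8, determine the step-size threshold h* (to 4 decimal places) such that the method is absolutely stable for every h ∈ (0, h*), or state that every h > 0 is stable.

Test eqn y'=λy, z=hλ:
  order 1, 1-stage ⇒ R(z)=1+z
  (e.g. R(-1.46)=-0.46000, |R|=0.46000)

Find x<0 with |R(x)|<1.
x=-1.46: |R|=0.4600
|R(-1.84)|=0.8400 |R(-1.41)|=0.4100 |R(-0.8)|=0.2000
Bisect:
  x_lo=-2.3905 |R|=1.3905  x_hi=-0.0861 |R|=0.9139
  mid=-1.23830 |R|=0.23830 →hi
  mid=-1.81440 |R|=0.81440 →hi
  mid=-2.10245 |R|=1.10245 →lo
  mid=-1.95843 |R|=0.95843 →hi
  mid=-2.03044 |R|=1.03044 →lo
  mid=-1.99443 |R|=0.99443 →hi
  mid=-2.01244 |R|=1.01244 →lo
  mid=-2.00343 |R|=1.00343 →lo
  mid=-1.99893 |R|=0.99893 →hi
  mid=-2.00118 |R|=1.00118 →lo
  ...
  [-2.00006,-1.99992] ⇒ x*=-2.0000
Stable set (-2.0000, 0).

(-2.0000,0); λ=-8 ⇒ h* = 0.2500.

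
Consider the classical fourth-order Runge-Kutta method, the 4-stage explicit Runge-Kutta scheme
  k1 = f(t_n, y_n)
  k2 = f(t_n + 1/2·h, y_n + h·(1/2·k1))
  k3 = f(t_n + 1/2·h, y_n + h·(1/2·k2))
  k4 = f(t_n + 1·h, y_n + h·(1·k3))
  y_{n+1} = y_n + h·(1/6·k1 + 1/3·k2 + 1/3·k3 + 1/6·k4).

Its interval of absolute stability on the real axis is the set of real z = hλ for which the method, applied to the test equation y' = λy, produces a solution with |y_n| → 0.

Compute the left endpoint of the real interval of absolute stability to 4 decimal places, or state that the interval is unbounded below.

z* = -2.7853.

With y'=λy (z=hλ):
  order 4, 4-stage ⇒ R(z)=1+z+z^2/2+z^3/6+z^4/24
  (e.g. R(-1.08)=0.34994, |R|=0.34994)

Solve |R(x)|<1 on ℝ⁻.
x=-1.08: |R|=0.3499
|R(-1.18)|=0.3231 |R(-1.16)|=0.3281 |R(-1.03)|=0.3652
Bisect:
  x_lo=-3.2715 |R|=2.0171  x_hi=-0.1908 |R|=0.8263
  mid=-1.73117 |R|=0.27684 →hi
  mid=-2.50135 |R|=0.64976 →hi
  mid=-2.88643 |R|=1.16351 →lo
  mid=-2.69389 |R|=0.87071 →hi
  mid=-2.79016 |R|=1.00736 →lo
  mid=-2.74203 |R|=0.93670 →hi
  mid=-2.76609 |R|=0.97144 →hi
  ...
  [-2.78546,-2.78527] ⇒ x*=-2.7853
Stable set (-2.7853, 0).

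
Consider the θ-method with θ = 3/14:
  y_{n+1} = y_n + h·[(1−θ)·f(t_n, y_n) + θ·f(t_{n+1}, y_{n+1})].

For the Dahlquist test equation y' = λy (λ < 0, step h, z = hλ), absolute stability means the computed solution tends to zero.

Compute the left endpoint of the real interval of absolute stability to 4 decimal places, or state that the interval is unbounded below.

z* = -3.5000.

On y'=λy, z=hλ:
  y_{n+1} = y_n + z·[11/14·y_n + 3/14·y_{n+1}] ⇒ (1 − 3/14z)y_{n+1} = (1 + 11/14z)y_n
  Hence R(z) = (1 + 11/14z)/(1 − 3/14z).

Find x<0 with |R(x)|<1.
x=-0.54: |R|=0.5160
R=−1: 1+11/14x = −1+3/14x ⇒ -4/7x=2 ⇒ x=2/(-4/7)=-3.5000
Confirm numerically:
  x=-3.341: |R|=0.94705 <1
  x=-3.234: |R|=0.91022 <1
  x=-3.229: |R|=0.90847 <1
  x=-1.452: |R|=0.10743 <1
  x=-3.945: |R|=1.13780 >1
  x=-3.527: |R|=1.00879 >1
So |R|<1 on (-3.5000, 0).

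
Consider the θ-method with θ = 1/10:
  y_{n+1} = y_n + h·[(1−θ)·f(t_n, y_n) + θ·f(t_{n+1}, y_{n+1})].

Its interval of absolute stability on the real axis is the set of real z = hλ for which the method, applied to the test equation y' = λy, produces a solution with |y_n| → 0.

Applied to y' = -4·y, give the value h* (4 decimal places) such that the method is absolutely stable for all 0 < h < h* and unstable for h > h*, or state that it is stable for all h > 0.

(-2.5000,0); λ=-4 ⇒ h* = (5/2)/4 = 0.6250.

On y'=λy, z=hλ:
  y_{n+1} = y_n + z·[9/10·y_n + 1/10·y_{n+1}] ⇒ (1 − 1/10z)y_{n+1} = (1 + 9/10z)y_n
  Hence R(z) = (1 + 9/10z)/(1 − 1/10z).

Find x<0 with |R(x)|<1.
x=-0.45: |R|=0.5694
R=−1: 1+9/10x = −1+1/10x ⇒ -4/5x=2 ⇒ x=2/(-4/5)=-2.5000
Confirm numerically:
  x=-2.136: |R|=0.76005 <1
  x=-1.591: |R|=0.37262 <1
  x=-1.240: |R|=0.10320 <1
  x=-1.153: |R|=0.03380 <1
  x=-2.569: |R|=1.04392 >1
  x=-2.541: |R|=1.02615 >1
Interval (-2.5000, 0).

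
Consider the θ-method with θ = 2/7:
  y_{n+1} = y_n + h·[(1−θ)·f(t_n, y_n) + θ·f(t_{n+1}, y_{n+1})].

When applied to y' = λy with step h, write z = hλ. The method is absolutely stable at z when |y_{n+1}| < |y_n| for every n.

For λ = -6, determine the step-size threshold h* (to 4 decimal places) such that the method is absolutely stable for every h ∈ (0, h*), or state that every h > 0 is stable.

(-4.6667,0); λ=-6 ⇒ h* = (14/3)/6 = 0.7778.

Set f=λy, z=hλ:
  y_{n+1} = y_n + z·[5/7·y_n + 2/7·y_{n+1}] ⇒ (1 − 2/7z)y_{n+1} = (1 + 5/7z)y_n
  so R(z) = (1 + 5/7z)/(1 − 2/7z).

Boundary: |R(x)|=1, x<0.
x=-1.23: |R|=0.0899
R=−1: 1+5/7x = −1+2/7x ⇒ -3/7x=2 ⇒ x=2/(-3/7)=-4.6667
Confirm numerically:
  x=-4.394: |R|=0.94819 <1
  x=-3.476: |R|=0.74398 <1
  x=-3.291: |R|=0.69614 <1
  x=-5.212: |R|=1.09389 >1
  x=-5.147: |R|=1.08332 >1
  x=-5.131: |R|=1.08070 >1
Interval (-4.6667, 0).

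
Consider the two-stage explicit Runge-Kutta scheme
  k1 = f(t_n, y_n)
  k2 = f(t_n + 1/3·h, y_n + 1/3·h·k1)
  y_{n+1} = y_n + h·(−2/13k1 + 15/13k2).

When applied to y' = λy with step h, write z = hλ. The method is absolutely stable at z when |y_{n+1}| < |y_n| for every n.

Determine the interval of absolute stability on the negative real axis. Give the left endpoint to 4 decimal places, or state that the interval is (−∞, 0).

With y'=λy (z=hλ):
  k1=λy_n ⇒ h·k1=z·y_n;  k2=λ(1+1/3z)y_n ⇒ h·k2=z(1+1/3z)y_n
  y_{n+1}/y_n = 1 − 2/13z + 15/13z(1+1/3z) = 1 + z + 5/13z²
  R(z) = 1 + z + 5/13z².

Find x<0 with |R(x)|<1.
x=-0.84: |R|=0.4314
R=1: x+5/13x²=0 ⇒ x=−13/5=-2.6000; min R=1−1/(4·5/13)=0.3500>−1
Confirm numerically:
  x=-2.117: |R|=0.60673 <1
  x=-1.944: |R|=0.50951 <1
  x=-1.492: |R|=0.36418 <1
  x=-3.082: |R|=1.57136 >1
  x=-2.971: |R|=1.42394 >1
So |R|<1 on (-2.6000, 0).

(-2.6000, 0).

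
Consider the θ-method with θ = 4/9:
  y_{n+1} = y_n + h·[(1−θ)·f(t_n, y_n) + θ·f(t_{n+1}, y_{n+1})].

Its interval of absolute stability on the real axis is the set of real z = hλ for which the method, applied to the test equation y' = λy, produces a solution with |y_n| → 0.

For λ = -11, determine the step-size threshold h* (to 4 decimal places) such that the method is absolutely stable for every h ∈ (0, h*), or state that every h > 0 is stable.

(-18.0000,0); λ=-11 ⇒ h* = (18)/11 = 1.6364.

Test eqn y'=λy, z=hλ:
  y_{n+1} = y_n + z·[5/9·y_n + 4/9·y_{n+1}] ⇒ (1 − 4/9z)y_{n+1} = (1 + 5/9z)y_n
  so R(z) = (1 + 5/9z)/(1 − 4/9z).

Find x<0 with |R(x)|<1.
x=-0.48: |R|=0.6044
R=−1: 1+5/9x = −1+4/9x ⇒ -1/9x=2 ⇒ x=2/(-1/9)=-18.0000
Confirm numerically:
  x=-17.408: |R|=0.99247 <1
  x=-15.799: |R|=0.96951 <1
  x=-11.399: |R|=0.87909 <1
  x=-9.278: |R|=0.81085 <1
  x=-18.451: |R|=1.00545 >1
  x=-18.132: |R|=1.00162 >1
So |R|<1 on (-18.0000, 0).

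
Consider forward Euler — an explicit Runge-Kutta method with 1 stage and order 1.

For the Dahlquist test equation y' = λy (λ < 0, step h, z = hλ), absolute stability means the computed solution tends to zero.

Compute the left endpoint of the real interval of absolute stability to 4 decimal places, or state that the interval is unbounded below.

z* = -2.0000.

Test eqn y'=λy, z=hλ:
  order 1, 1-stage ⇒ R(z)=1+z
  (e.g. R(-1.41)=-0.41000, |R|=0.41000)

Find x<0 with |R(x)|<1.
x=-1.41: |R|=0.4100
|R(-2.25)|=1.2500 |R(-1.24)|=0.2400 |R(-1.19)|=0.1900
Bisect:
  x_lo=-2.6602 |R|=1.6602  x_hi=-0.2953 |R|=0.7047
  mid=-1.47772 |R|=0.47772 →hi
  mid=-2.06895 |R|=1.06895 →lo
  mid=-1.77334 |R|=0.77334 →hi
  mid=-1.92114 |R|=0.92114 →hi
  mid=-1.99505 |R|=0.99505 →hi
  mid=-2.03200 |R|=1.03200 →lo
  mid=-2.01352 |R|=1.01352 →lo
  ...
  [-2.00010,-1.99996] ⇒ x*=-2.0000
Interval (-2.0000, 0).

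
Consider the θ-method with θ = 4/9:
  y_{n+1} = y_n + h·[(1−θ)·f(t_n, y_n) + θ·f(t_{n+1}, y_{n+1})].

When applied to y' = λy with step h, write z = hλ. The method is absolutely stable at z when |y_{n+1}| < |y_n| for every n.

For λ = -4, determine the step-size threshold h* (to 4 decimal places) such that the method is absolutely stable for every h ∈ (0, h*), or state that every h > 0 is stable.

(-18.0000,0); λ=-4 ⇒ h* = (18)/4 = 4.5000.

With y'=λy (z=hλ):
  y_{n+1} = y_n + z·[5/9·y_n + 4/9·y_{n+1}] ⇒ (1 − 4/9z)y_{n+1} = (1 + 5/9z)y_n
  R(z) = (1 + 5/9z)/(1 − 4/9z).

Need |R(x)|<1, x<0.
x=-1.34: |R|=0.1602
R=−1: 1+5/9x = −1+4/9x ⇒ -1/9x=2 ⇒ x=2/(-1/9)=-18.0000
Confirm numerically:
  x=-15.801: |R|=0.96954 <1
  x=-15.090: |R|=0.95804 <1
  x=-11.589: |R|=0.88419 <1
  x=-18.579: |R|=1.00695 >1
  x=-18.209: |R|=1.00255 >1
  x=-18.193: |R|=1.00236 >1
Interval (-18.0000, 0).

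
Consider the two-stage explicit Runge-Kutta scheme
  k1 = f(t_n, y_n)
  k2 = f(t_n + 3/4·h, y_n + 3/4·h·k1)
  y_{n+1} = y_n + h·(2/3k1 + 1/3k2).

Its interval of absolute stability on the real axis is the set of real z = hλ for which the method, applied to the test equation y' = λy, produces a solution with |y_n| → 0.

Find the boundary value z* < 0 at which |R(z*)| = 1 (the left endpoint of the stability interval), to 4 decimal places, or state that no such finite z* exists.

left endpoint -4.0000.

On y'=λy, z=hλ:
  k1=λy_n ⇒ h·k1=z·y_n;  k2=λ(1+3/4z)y_n ⇒ h·k2=z(1+3/4z)y_n
  y_{n+1}/y_n = 1 + 2/3z + 1/3z(1+3/4z) = 1 + z + 1/4z²
  R(z) = 1 + z + 1/4z².

Boundary: |R(x)|=1, x<0.
x=-1.69: |R|=0.0240
R=1: x+1/4x²=0 ⇒ x=−4=-4.0000; min R=1−1/(4·1/4)=0.0000>−1
Confirm numerically:
  x=-2.775: |R|=0.15016 <1
  x=-2.557: |R|=0.07756 <1
  x=-2.356: |R|=0.03168 <1
  x=-4.312: |R|=1.33634 >1
  x=-4.209: |R|=1.21992 >1
So |R|<1 on (-4.0000, 0).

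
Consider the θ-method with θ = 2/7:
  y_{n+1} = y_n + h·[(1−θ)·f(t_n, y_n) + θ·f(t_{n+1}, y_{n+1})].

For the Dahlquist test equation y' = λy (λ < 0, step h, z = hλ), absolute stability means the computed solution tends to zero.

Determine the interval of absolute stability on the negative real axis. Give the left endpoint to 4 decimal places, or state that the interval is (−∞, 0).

With y'=λy (z=hλ):
  y_{n+1} = y_n + z·[5/7·y_n + 2/7·y_{n+1}] ⇒ (1 − 2/7z)y_{n+1} = (1 + 5/7z)y_n
  ⇒ R(z) = (1 + 5/7z)/(1 − 2/7z).

Find x<0 with |R(x)|<1.
x=-1.58: |R|=0.0886
R=−1: 1+5/7x = −1+2/7x ⇒ -3/7x=2 ⇒ x=2/(-3/7)=-4.6667
Confirm numerically:
  x=-4.597: |R|=0.98709 <1
  x=-4.461: |R|=0.96125 <1
  x=-3.339: |R|=0.70880 <1
  x=-2.068: |R|=0.29993 <1
  x=-5.206: |R|=1.09292 >1
  x=-5.167: |R|=1.08659 >1
  x=-4.932: |R|=1.04720 >1
Stable set (-4.6667, 0).

(-4.6667, 0).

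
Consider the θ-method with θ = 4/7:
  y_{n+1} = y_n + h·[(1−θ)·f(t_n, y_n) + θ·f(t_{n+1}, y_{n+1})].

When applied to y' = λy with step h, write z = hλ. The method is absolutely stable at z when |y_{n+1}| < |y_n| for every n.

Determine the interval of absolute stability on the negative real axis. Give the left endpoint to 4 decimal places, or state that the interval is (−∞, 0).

interval (−∞, 0).

Test eqn y'=λy, z=hλ:
  y_{n+1} = y_n + z·[3/7·y_n + 4/7·y_{n+1}] ⇒ (1 − 4/7z)y_{n+1} = (1 + 3/7z)y_n
  R(z) = (1 + 3/7z)/(1 − 4/7z).

Find x<0 with |R(x)|<1.
x=-0.63: |R|=0.5368
x=-2: |R|=0.0667
x=-10: |R|=0.4894
x=-100: |R|=0.7199
θ=4/7≥1/2 ⇒ |1+3/7x|<|1−4/7x| ∀x<0 ⇒ stable on all of ℝ⁻.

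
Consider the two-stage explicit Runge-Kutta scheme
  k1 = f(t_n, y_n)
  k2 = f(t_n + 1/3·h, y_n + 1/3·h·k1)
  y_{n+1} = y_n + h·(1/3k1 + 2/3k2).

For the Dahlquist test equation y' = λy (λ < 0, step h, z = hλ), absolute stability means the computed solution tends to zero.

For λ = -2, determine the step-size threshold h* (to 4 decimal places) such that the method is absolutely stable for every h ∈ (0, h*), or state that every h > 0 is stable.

(-4.5000,0); λ=-2 ⇒ h* = (9/2)/2 = 2.2500.

Test eqn y'=λy, z=hλ:
  k1=λy_n ⇒ h·k1=z·y_n;  k2=λ(1+1/3z)y_n ⇒ h·k2=z(1+1/3z)y_n
  y_{n+1}/y_n = 1 + 1/3z + 2/3z(1+1/3z) = 1 + z + 2/9z²
  R(z) = 1 + z + 2/9z².

Find x<0 with |R(x)|<1.
x=-0.94: |R|=0.2564
R=1: x+2/9x²=0 ⇒ x=−9/2=-4.5000; min R=1−1/(4·2/9)=-0.1250>−1
Confirm numerically:
  x=-4.189: |R|=0.71049 <1
  x=-4.149: |R|=0.67638 <1
  x=-1.937: |R|=0.10323 <1
  x=-4.664: |R|=1.16998 >1
  x=-4.546: |R|=1.04647 >1
So |R|<1 on (-4.5000, 0).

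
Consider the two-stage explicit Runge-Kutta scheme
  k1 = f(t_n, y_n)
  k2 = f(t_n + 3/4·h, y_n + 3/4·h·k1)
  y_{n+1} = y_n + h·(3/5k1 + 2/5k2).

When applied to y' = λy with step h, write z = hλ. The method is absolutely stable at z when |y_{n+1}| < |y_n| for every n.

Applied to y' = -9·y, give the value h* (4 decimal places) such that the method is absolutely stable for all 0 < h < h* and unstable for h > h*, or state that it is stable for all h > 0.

On y'=λy, z=hλ:
  k1=λy_n ⇒ h·k1=z·y_n;  k2=λ(1+3/4z)y_n ⇒ h·k2=z(1+3/4z)y_n
  y_{n+1}/y_n = 1 + 3/5z + 2/5z(1+3/4z) = 1 + z + 3/10z²
  ⇒ R(z) = 1 + z + 3/10z².

Need |R(x)|<1, x<0.
x=-0.96: |R|=0.3165
R=1: x+3/10x²=0 ⇒ x=−10/3=-3.3333; min R=1−1/(4·3/10)=0.1667>−1
Confirm numerically:
  x=-3.102: |R|=0.78472 <1
  x=-1.929: |R|=0.18731 <1
  x=-1.868: |R|=0.17883 <1
  x=-3.799: |R|=1.53072 >1
  x=-3.440: |R|=1.11008 >1
  x=-3.391: |R|=1.05866 >1
So |R|<1 on (-3.3333, 0).

(-3.3333,0); λ=-9 ⇒ h* = (10/3)/9 = 0.3704.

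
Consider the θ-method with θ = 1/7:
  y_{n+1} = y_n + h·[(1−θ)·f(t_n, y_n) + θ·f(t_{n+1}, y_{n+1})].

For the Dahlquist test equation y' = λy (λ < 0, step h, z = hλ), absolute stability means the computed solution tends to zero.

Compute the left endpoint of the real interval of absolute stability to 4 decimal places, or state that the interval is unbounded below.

z* = -2.8000.

With y'=λy (z=hλ):
  y_{n+1} = y_n + z·[6/7·y_n + 1/7·y_{n+1}] ⇒ (1 − 1/7z)y_{n+1} = (1 + 6/7z)y_n
  so R(z) = (1 + 6/7z)/(1 − 1/7z).

Find x<0 with |R(x)|<1.
x=-1.09: |R|=0.0569
R=−1: 1+6/7x = −1+1/7x ⇒ -5/7x=2 ⇒ x=2/(-5/7)=-2.8000
Confirm numerically:
  x=-2.302: |R|=0.73232 <1
  x=-2.275: |R|=0.71698 <1
  x=-2.142: |R|=0.64012 <1
  x=-1.785: |R|=0.42231 <1
  x=-3.333: |R|=1.25791 >1
  x=-3.327: |R|=1.25516 >1
So |R|<1 on (-2.8000, 0).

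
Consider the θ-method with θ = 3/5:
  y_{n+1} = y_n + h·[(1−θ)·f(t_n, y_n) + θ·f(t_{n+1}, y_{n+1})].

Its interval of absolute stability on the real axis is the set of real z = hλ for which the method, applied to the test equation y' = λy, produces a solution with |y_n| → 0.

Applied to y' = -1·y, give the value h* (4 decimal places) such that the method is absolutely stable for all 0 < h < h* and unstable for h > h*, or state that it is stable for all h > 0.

On y'=λy, z=hλ:
  y_{n+1} = y_n + z·[2/5·y_n + 3/5·y_{n+1}] ⇒ (1 − 3/5z)y_{n+1} = (1 + 2/5z)y_n
  so R(z) = (1 + 2/5z)/(1 − 3/5z).

Solve |R(x)|<1 on ℝ⁻.
x=-1.75: |R|=0.1463
x=-2: |R|=0.0909
x=-10: |R|=0.4286
x=-100: |R|=0.6393
θ=3/5≥1/2 ⇒ |1+2/5x|<|1−3/5x| ∀x<0 ⇒ unbounded interval.

interval (−∞, 0). Any h>0 works for λ=-1.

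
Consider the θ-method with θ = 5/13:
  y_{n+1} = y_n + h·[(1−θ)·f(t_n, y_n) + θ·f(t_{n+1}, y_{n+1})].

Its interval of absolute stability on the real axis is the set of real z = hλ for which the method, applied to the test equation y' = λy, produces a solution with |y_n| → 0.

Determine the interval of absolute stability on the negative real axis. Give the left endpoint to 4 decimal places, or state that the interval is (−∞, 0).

Set f=λy, z=hλ:
  y_{n+1} = y_n + z·[8/13·y_n + 5/13·y_{n+1}] ⇒ (1 − 5/13z)y_{n+1} = (1 + 8/13z)y_n
  Hence R(z) = (1 + 8/13z)/(1 − 5/13z).

Solve |R(x)|<1 on ℝ⁻.
x=-1.7: |R|=0.0279
R=−1: 1+8/13x = −1+5/13x ⇒ -3/13x=2 ⇒ x=2/(-3/13)=-8.6667
Confirm numerically:
  x=-7.575: |R|=0.93563 <1
  x=-7.527: |R|=0.93248 <1
  x=-7.141: |R|=0.90603 <1
  x=-9.152: |R|=1.02478 >1
  x=-8.837: |R|=1.00894 >1
  x=-8.735: |R|=1.00362 >1
Stable set (-8.6667, 0).

(-8.6667, 0).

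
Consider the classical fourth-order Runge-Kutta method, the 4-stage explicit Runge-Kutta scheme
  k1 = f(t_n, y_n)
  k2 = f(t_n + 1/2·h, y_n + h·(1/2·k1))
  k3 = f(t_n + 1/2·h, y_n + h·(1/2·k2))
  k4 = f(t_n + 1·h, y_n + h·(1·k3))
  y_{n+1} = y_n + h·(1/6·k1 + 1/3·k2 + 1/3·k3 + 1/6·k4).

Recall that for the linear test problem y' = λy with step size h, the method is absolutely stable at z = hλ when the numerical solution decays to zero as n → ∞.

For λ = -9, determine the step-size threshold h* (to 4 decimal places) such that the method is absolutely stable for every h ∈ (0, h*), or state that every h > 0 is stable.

With y'=λy (z=hλ):
  order 4, 4-stage ⇒ R(z)=1+z+z^2/2+z^3/6+z^4/24
  (e.g. R(-1.48)=0.27481, |R|=0.27481)

Find x<0 with |R(x)|<1.
x=-1.48: |R|=0.2748
|R(-2.72)|=0.9059 |R(-1.85)|=0.2940
Bisect:
  x_lo=-3.4622 |R|=2.6011  x_hi=-0.2843 |R|=0.7525
  mid=-1.87324 |R|=0.29879 →hi
  mid=-2.66770 |R|=0.83670 →hi
  mid=-3.06492 |R|=1.51021 →lo
  mid=-2.86631 |R|=1.12918 →lo
  mid=-2.76700 |R|=0.97277 →hi
  mid=-2.81666 |R|=1.04833 →lo
  mid=-2.79183 |R|=1.00990 →lo
  mid=-2.77942 |R|=0.99118 →hi
  mid=-2.78562 |R|=1.00050 →lo
  mid=-2.78252 |R|=0.99583 →hi
  ...
  [-2.78543,-2.78524] ⇒ x*=-2.7853
So |R|<1 on (-2.7853, 0).

(-2.7853,0); λ=-9 ⇒ h* = 0.3095.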